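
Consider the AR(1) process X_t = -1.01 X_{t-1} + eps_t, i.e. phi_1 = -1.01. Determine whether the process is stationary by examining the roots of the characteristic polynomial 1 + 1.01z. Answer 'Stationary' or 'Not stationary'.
\text{Not stationary}

The AR(p) characteristic polynomial is P(z) = 1 + 1.01z.
Stationarity requires all roots to lie outside the unit circle, i.e. |z| > 1 for every root.
This is linear in z: 1 + (1.01) z = 0  =>  z = -1/(1.01) = -0.990099,  |z| = 0.990099.
Moduli of all roots: 0.9901.
All moduli strictly greater than 1? No.
Verdict: Not stationary.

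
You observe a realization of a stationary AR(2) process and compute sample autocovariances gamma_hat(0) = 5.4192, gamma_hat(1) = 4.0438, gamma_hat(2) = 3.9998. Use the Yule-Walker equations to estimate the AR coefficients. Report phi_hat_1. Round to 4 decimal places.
\hat\phi_{1} = 0.4410

The Yule-Walker equations for an AR(p) process read, in matrix form,
  Gamma_p phi = r_p,   with   (Gamma_p)_{ij} = gamma(|i - j|),
                       (r_p)_i = gamma(i),   i,j = 1..p.
Substitute the sample gammas (Toeplitz matrix and right-hand side of size 2):
  Gamma_p = [[5.4192, 4.0438], [4.0438, 5.4192]]
  r_p     = [4.0438, 3.9998]
Written out:
  5.4192 phi_1 + 4.0438 phi_2 = 4.0438
  4.0438 phi_1 + 5.4192 phi_2 = 3.9998
Solve by Cramer's rule:
  det = gamma(0)^2 - gamma(1)^2 = (5.4192)^2 - (4.0438)^2 = 29.36772864 - 16.35231844 = 13.0154102
  phi_hat_1 = [gamma(1) gamma(0) - gamma(1) gamma(2)] / det = [(4.0438)(5.4192) - (4.0438)(3.9998)] / 13.0154102 = 5.73976972 / 13.0154102 = 0.441
  phi_hat_2 = [gamma(0) gamma(2) - gamma(1)^2] / det = [(5.4192)(3.9998) - (4.0438)^2] / 13.0154102 = 5.32339772 / 13.0154102 = 0.409
So phi_hat = [0.4410, 0.4090].
Therefore phi_hat_1 = 0.4410.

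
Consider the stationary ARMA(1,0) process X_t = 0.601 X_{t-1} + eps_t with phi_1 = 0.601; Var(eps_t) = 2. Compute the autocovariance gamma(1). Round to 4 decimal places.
\gamma(1) = 1.8817

Multiply the model equation by X_{t-k} and take expectations. With theta_0 = psi_0 = 1 and psi_j the MA(infinity) weights, this gives
  gamma(k) - sum_i phi_i gamma(k-i) = c_k,
  c_k = sigma^2 * sum_{j=k..q} theta_j psi_{j-k}   (c_k = 0 for k > q),
using gamma(-m) = gamma(m).
Pure AR (q = 0): c_0 = sigma^2 = 2, c_k = 0 for k >= 1.
Equations for k = 0 and k = 1 (AR order 1):
  gamma(0) = phi_1 gamma(1) + c_0
  gamma(1) = phi_1 gamma(0) + c_1
Substituting the second into the first: gamma(0) (1 - phi_1^2) = c_0 + phi_1 c_1, so
  gamma(0) = c_0 / (1 - phi_1^2) = 2 / (1 - (0.601)^2) = 2 / 0.638799 = 3.130875.
  gamma(1) = phi_1 gamma(0) = (0.601)(3.130875) = 1.881656.
Therefore gamma(1) = 1.8817 (to 4 decimal places).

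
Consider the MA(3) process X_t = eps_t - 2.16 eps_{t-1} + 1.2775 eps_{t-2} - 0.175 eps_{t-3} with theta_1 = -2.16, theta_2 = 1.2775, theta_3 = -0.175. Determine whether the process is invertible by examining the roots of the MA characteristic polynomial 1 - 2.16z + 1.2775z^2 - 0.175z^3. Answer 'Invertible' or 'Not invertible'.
\text{Not invertible}

The MA(q) characteristic polynomial is P(z) = 1 - 2.16z + 1.2775z^2 - 0.175z^3.
Invertibility requires all roots to lie outside the unit circle, i.e. |z| > 1 for every root.
Degree 3: look for a simple real root z0 first, then factor out (1 - z/z0) and solve the remaining quadratic.
Testing z0 = 0.8: P(0.8) = 1 + (-2.16)(0.8) + (1.2775)(0.8)^2 + (-0.175)(0.8)^3
  = 1 + (-1.728) + (0.8176) + (-0.0896) = 0.  So z_0 = 0.8 is a root, |z_0| = 0.8.
Divide out the factor (1 - 1.25 z) = (1 - z/z0) (since 1/z0 = 1.25):
  P(z) = (1 - 1.25 z)(1 + (-0.91) z + (0.14) z^2)
  [check: z-coef -0.91 - (1.25) = -2.16; z^2-coef 0.14 - (1.25)(-0.91) = 1.2775; z^3-coef -(1.25)(0.14) = -0.175.]
Remaining roots from the quadratic factor 1 + (-0.91) z + (0.14) z^2:
  Set 1 + (-0.91) z + (0.14) z^2 = 0, i.e. a z^2 + b z + c = 0 with a = 0.14, b = -0.91, c = 1.
  Discriminant D = b^2 - 4ac = (-0.91)^2 - 4*(0.14)*1 = 0.8281 - (0.56) = 0.2681.
  D >= 0, so the roots are real: z = (-b +/- sqrt(D)) / (2a) = (0.91 +/- 0.517784) / (0.28).
    z_1 = (0.91 + 0.517784) / (0.28) = 5.0992,   |z_1| = 5.0992.
    z_2 = (0.91 - 0.517784) / (0.28) = 1.4008,   |z_2| = 1.4008.
Moduli of all roots: 0.8000, 5.0992, 1.4008.
All moduli strictly greater than 1? No.
Verdict: Not invertible.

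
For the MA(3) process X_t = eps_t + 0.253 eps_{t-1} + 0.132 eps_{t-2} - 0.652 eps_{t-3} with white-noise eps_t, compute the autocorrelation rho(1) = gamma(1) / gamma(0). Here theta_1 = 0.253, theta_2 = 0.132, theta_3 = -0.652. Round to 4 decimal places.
\rho(1) = 0.1330

For an MA(q) process with theta_0 = 1, the autocovariance is
  gamma(k) = sigma^2 * sum_{i=0..q-k} theta_i * theta_{i+k},
and rho(k) = gamma(k) / gamma(0). Sigma^2 cancels.
  numerator   = (1)*(0.253) + (0.253)*(0.132) + (0.132)*(-0.652) = 0.200332.
  denominator = (1)^2 + (0.253)^2 + (0.132)^2 + (-0.652)^2 = 1.506537.
  rho(1) = 0.200332 / 1.506537 = 0.1330.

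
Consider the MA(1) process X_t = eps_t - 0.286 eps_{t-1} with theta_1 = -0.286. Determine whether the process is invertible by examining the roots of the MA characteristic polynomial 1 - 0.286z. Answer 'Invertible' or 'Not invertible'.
\text{Invertible}

The MA(q) characteristic polynomial is P(z) = 1 - 0.286z.
Invertibility requires all roots to lie outside the unit circle, i.e. |z| > 1 for every root.
This is linear in z: 1 + (-0.286) z = 0  =>  z = -1/(-0.286) = 3.496503,  |z| = 3.496503.
Moduli of all roots: 3.4965.
All moduli strictly greater than 1? Yes.
Verdict: Invertible.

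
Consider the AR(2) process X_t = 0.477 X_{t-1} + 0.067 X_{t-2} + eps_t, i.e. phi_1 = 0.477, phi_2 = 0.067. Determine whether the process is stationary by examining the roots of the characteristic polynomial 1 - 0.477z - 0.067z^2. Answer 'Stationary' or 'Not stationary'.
\text{Stationary}

The AR(p) characteristic polynomial is P(z) = 1 - 0.477z - 0.067z^2.
Stationarity requires all roots to lie outside the unit circle, i.e. |z| > 1 for every root.
Set 1 + (-0.477) z + (-0.067) z^2 = 0, i.e. a z^2 + b z + c = 0 with a = -0.067, b = -0.477, c = 1.
Discriminant D = b^2 - 4ac = (-0.477)^2 - 4*(-0.067)*1 = 0.227529 - (-0.268) = 0.495529.
D >= 0, so the roots are real: z = (-b +/- sqrt(D)) / (2a) = (0.477 +/- 0.703938) / (-0.134).
  z_1 = (0.477 + 0.703938) / (-0.134) = -8.813,   |z_1| = 8.813.
  z_2 = (0.477 - 0.703938) / (-0.134) = 1.6936,   |z_2| = 1.6936.
Moduli of all roots: 8.8130, 1.6936.
All moduli strictly greater than 1? Yes.
Verdict: Stationary.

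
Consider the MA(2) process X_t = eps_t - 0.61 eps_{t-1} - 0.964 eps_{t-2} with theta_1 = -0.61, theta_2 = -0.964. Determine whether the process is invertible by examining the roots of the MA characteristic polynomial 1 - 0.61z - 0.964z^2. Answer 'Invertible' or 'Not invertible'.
\text{Not invertible}

The MA(q) characteristic polynomial is P(z) = 1 - 0.61z - 0.964z^2.
Invertibility requires all roots to lie outside the unit circle, i.e. |z| > 1 for every root.
Set 1 + (-0.61) z + (-0.964) z^2 = 0, i.e. a z^2 + b z + c = 0 with a = -0.964, b = -0.61, c = 1.
Discriminant D = b^2 - 4ac = (-0.61)^2 - 4*(-0.964)*1 = 0.3721 - (-3.856) = 4.2281.
D >= 0, so the roots are real: z = (-b +/- sqrt(D)) / (2a) = (0.61 +/- 2.056234) / (-1.928).
  z_1 = (0.61 + 2.056234) / (-1.928) = -1.3829,   |z_1| = 1.3829.
  z_2 = (0.61 - 2.056234) / (-1.928) = 0.7501,   |z_2| = 0.7501.
Moduli of all roots: 1.3829, 0.7501.
All moduli strictly greater than 1? No.
Verdict: Not invertible.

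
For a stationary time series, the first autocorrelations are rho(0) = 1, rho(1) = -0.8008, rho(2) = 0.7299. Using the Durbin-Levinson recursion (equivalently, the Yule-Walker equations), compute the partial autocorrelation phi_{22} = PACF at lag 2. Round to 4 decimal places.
\phi_{22} = 0.2470

The PACF at lag k is phi_{kk}, the last component of the solution
to the Yule-Walker system G_k phi = r_k where
  (G_k)_{ij} = rho(|i - j|), (r_k)_i = rho(i), i,j = 1..k.
Equivalently, Durbin-Levinson gives phi_{kk} iteratively:
  phi_{11} = rho(1)
  phi_{kk} = [rho(k) - sum_{j=1..k-1} phi_{k-1,j} rho(k-j)]
            / [1 - sum_{j=1..k-1} phi_{k-1,j} rho(j)],
  phi_{k,j} = phi_{k-1,j} - phi_{kk} phi_{k-1,k-j},  j = 1..k-1.
Step k = 1:
  phi_11 = rho(1) = -0.8008.
Step k = 2:
  phi_22 = [rho(2) - phi_11 rho(1)] / [1 - phi_11 rho(1)] = [0.7299 - (-0.8008)(-0.8008)] / [1 - (-0.8008)(-0.8008)]
         = 0.08861936 / 0.35871936 = 0.247.
Therefore phi_{22} = 0.2470.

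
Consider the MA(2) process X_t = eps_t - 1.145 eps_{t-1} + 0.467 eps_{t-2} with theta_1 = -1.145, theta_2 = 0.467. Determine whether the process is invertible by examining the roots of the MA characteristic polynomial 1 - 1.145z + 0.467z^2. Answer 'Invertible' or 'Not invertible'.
\text{Invertible}

The MA(q) characteristic polynomial is P(z) = 1 - 1.145z + 0.467z^2.
Invertibility requires all roots to lie outside the unit circle, i.e. |z| > 1 for every root.
Set 1 + (-1.145) z + (0.467) z^2 = 0, i.e. a z^2 + b z + c = 0 with a = 0.467, b = -1.145, c = 1.
Discriminant D = b^2 - 4ac = (-1.145)^2 - 4*(0.467)*1 = 1.311025 - (1.868) = -0.556975.
D < 0, so the roots are the complex-conjugate pair z = (-b +/- i sqrt(-D)) / (2a) = 1.2259 +/- 0.799i.
For a conjugate pair |z|^2 = z * conj(z) = (product of roots) = c/a = 1/(0.467) = 2.141328, so |z| = sqrt(2.141328) = 1.4633 for both roots.
Moduli of all roots: 1.4633, 1.4633.
All moduli strictly greater than 1? Yes.
Verdict: Invertible.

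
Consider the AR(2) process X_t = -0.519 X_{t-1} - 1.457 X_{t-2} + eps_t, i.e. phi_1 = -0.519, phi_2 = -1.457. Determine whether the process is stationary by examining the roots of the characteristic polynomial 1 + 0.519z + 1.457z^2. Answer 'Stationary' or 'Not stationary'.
\text{Not stationary}

The AR(p) characteristic polynomial is P(z) = 1 + 0.519z + 1.457z^2.
Stationarity requires all roots to lie outside the unit circle, i.e. |z| > 1 for every root.
Set 1 + (0.519) z + (1.457) z^2 = 0, i.e. a z^2 + b z + c = 0 with a = 1.457, b = 0.519, c = 1.
Discriminant D = b^2 - 4ac = (0.519)^2 - 4*(1.457)*1 = 0.269361 - (5.828) = -5.558639.
D < 0, so the roots are the complex-conjugate pair z = (-b +/- i sqrt(-D)) / (2a) = -0.1781 +/- 0.8091i.
For a conjugate pair |z|^2 = z * conj(z) = (product of roots) = c/a = 1/(1.457) = 0.686342, so |z| = sqrt(0.686342) = 0.8285 for both roots.
Moduli of all roots: 0.8285, 0.8285.
All moduli strictly greater than 1? No.
Verdict: Not stationary.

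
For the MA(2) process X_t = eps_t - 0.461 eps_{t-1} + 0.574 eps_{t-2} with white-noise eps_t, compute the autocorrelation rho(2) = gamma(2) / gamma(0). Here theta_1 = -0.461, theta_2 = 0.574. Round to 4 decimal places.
\rho(2) = 0.3722

For an MA(q) process with theta_0 = 1, the autocovariance is
  gamma(k) = sigma^2 * sum_{i=0..q-k} theta_i * theta_{i+k},
and rho(k) = gamma(k) / gamma(0). Sigma^2 cancels.
  numerator   = (1)*(0.574) = 0.574.
  denominator = (1)^2 + (-0.461)^2 + (0.574)^2 = 1.541997.
  rho(2) = 0.574 / 1.541997 = 0.3722.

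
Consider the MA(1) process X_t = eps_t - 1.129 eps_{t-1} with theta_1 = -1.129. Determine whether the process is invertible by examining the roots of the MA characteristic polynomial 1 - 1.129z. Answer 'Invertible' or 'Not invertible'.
\text{Not invertible}

The MA(q) characteristic polynomial is P(z) = 1 - 1.129z.
Invertibility requires all roots to lie outside the unit circle, i.e. |z| > 1 for every root.
This is linear in z: 1 + (-1.129) z = 0  =>  z = -1/(-1.129) = 0.88574,  |z| = 0.88574.
Moduli of all roots: 0.8857.
All moduli strictly greater than 1? No.
Verdict: Not invertible.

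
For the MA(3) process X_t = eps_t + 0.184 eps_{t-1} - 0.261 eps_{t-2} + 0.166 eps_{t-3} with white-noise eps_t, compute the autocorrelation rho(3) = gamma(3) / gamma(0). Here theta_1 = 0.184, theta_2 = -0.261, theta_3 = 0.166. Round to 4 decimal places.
\rho(3) = 0.1470

For an MA(q) process with theta_0 = 1, the autocovariance is
  gamma(k) = sigma^2 * sum_{i=0..q-k} theta_i * theta_{i+k},
and rho(k) = gamma(k) / gamma(0). Sigma^2 cancels.
  numerator   = (1)*(0.166) = 0.166.
  denominator = (1)^2 + (0.184)^2 + (-0.261)^2 + (0.166)^2 = 1.129533.
  rho(3) = 0.166 / 1.129533 = 0.1470.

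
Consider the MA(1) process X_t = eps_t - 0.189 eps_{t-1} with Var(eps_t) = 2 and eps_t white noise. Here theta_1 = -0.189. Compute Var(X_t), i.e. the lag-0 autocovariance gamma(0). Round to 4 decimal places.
\gamma(0) = 2.0714

For an MA(q) process X_t = eps_t + sum_i theta_i eps_{t-i} with
Var(eps_t) = sigma^2, the variance is
  gamma(0) = sigma^2 * (1 + sum_i theta_i^2).
  sum_i theta_i^2 = (-0.189)^2 = 0.035721.
  gamma(0) = 2 * (1 + 0.035721) = 2 * 1.035721 = 2.071442, which rounds to 2.0714.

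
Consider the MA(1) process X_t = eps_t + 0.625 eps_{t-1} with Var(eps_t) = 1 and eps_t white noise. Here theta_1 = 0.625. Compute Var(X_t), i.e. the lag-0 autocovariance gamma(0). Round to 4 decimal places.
\gamma(0) = 1.3906

For an MA(q) process X_t = eps_t + sum_i theta_i eps_{t-i} with
Var(eps_t) = sigma^2, the variance is
  gamma(0) = sigma^2 * (1 + sum_i theta_i^2).
  sum_i theta_i^2 = (0.625)^2 = 0.390625.
  gamma(0) = 1 * (1 + 0.390625) = 1 * 1.390625 = 1.390625, which rounds to 1.3906.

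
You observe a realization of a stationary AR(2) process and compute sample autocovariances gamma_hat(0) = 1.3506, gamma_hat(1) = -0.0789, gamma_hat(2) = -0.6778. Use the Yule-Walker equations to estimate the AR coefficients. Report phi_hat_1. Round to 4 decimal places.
\hat\phi_{1} = -0.0880

The Yule-Walker equations for an AR(p) process read, in matrix form,
  Gamma_p phi = r_p,   with   (Gamma_p)_{ij} = gamma(|i - j|),
                       (r_p)_i = gamma(i),   i,j = 1..p.
Substitute the sample gammas (Toeplitz matrix and right-hand side of size 2):
  Gamma_p = [[1.3506, -0.0789], [-0.0789, 1.3506]]
  r_p     = [-0.0789, -0.6778]
Written out:
  1.3506 phi_1 - 0.0789 phi_2 = -0.0789
  -0.0789 phi_1 + 1.3506 phi_2 = -0.6778
Solve by Cramer's rule:
  det = gamma(0)^2 - gamma(1)^2 = (1.3506)^2 - (-0.0789)^2 = 1.82412036 - 0.00622521 = 1.81789515
  phi_hat_1 = [gamma(1) gamma(0) - gamma(1) gamma(2)] / det = [(-0.0789)(1.3506) - (-0.0789)(-0.6778)] / 1.81789515 = -0.16004076 / 1.81789515 = -0.088
  phi_hat_2 = [gamma(0) gamma(2) - gamma(1)^2] / det = [(1.3506)(-0.6778) - (-0.0789)^2] / 1.81789515 = -0.92166189 / 1.81789515 = -0.507
So phi_hat = [-0.0880, -0.5070].
Therefore phi_hat_1 = -0.0880.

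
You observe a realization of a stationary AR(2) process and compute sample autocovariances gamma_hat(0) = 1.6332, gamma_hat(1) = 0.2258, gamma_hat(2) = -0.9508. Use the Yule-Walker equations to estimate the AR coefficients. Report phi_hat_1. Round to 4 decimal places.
\hat\phi_{1} = 0.2230

The Yule-Walker equations for an AR(p) process read, in matrix form,
  Gamma_p phi = r_p,   with   (Gamma_p)_{ij} = gamma(|i - j|),
                       (r_p)_i = gamma(i),   i,j = 1..p.
Substitute the sample gammas (Toeplitz matrix and right-hand side of size 2):
  Gamma_p = [[1.6332, 0.2258], [0.2258, 1.6332]]
  r_p     = [0.2258, -0.9508]
Written out:
  1.6332 phi_1 + 0.2258 phi_2 = 0.2258
  0.2258 phi_1 + 1.6332 phi_2 = -0.9508
Solve by Cramer's rule:
  det = gamma(0)^2 - gamma(1)^2 = (1.6332)^2 - (0.2258)^2 = 2.66734224 - 0.05098564 = 2.6163566
  phi_hat_1 = [gamma(1) gamma(0) - gamma(1) gamma(2)] / det = [(0.2258)(1.6332) - (0.2258)(-0.9508)] / 2.6163566 = 0.5834672 / 2.6163566 = 0.223
  phi_hat_2 = [gamma(0) gamma(2) - gamma(1)^2] / det = [(1.6332)(-0.9508) - (0.2258)^2] / 2.6163566 = -1.6038322 / 2.6163566 = -0.613
So phi_hat = [0.2230, -0.6130].
Therefore phi_hat_1 = 0.2230.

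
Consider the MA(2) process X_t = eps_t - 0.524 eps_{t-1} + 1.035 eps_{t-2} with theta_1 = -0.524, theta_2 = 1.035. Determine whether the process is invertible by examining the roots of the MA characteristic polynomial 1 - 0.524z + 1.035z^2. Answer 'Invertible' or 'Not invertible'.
\text{Not invertible}

The MA(q) characteristic polynomial is P(z) = 1 - 0.524z + 1.035z^2.
Invertibility requires all roots to lie outside the unit circle, i.e. |z| > 1 for every root.
Set 1 + (-0.524) z + (1.035) z^2 = 0, i.e. a z^2 + b z + c = 0 with a = 1.035, b = -0.524, c = 1.
Discriminant D = b^2 - 4ac = (-0.524)^2 - 4*(1.035)*1 = 0.274576 - (4.14) = -3.865424.
D < 0, so the roots are the complex-conjugate pair z = (-b +/- i sqrt(-D)) / (2a) = 0.2531 +/- 0.9498i.
For a conjugate pair |z|^2 = z * conj(z) = (product of roots) = c/a = 1/(1.035) = 0.966184, so |z| = sqrt(0.966184) = 0.9829 for both roots.
Moduli of all roots: 0.9829, 0.9829.
All moduli strictly greater than 1? No.
Verdict: Not invertible.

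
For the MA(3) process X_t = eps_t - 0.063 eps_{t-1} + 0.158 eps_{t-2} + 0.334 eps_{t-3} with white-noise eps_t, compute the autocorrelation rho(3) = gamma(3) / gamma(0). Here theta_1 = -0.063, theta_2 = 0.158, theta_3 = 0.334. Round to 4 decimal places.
\rho(3) = 0.2929

For an MA(q) process with theta_0 = 1, the autocovariance is
  gamma(k) = sigma^2 * sum_{i=0..q-k} theta_i * theta_{i+k},
and rho(k) = gamma(k) / gamma(0). Sigma^2 cancels.
  numerator   = (1)*(0.334) = 0.334.
  denominator = (1)^2 + (-0.063)^2 + (0.158)^2 + (0.334)^2 = 1.140489.
  rho(3) = 0.334 / 1.140489 = 0.2929.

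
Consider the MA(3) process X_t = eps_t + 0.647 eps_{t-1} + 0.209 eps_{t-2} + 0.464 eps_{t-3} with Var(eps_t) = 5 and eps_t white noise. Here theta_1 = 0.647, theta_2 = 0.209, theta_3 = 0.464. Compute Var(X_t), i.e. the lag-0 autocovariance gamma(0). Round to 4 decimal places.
\gamma(0) = 8.3879

For an MA(q) process X_t = eps_t + sum_i theta_i eps_{t-i} with
Var(eps_t) = sigma^2, the variance is
  gamma(0) = sigma^2 * (1 + sum_i theta_i^2).
  sum_i theta_i^2 = (0.647)^2 + (0.209)^2 + (0.464)^2 = 0.418609 + 0.043681 + 0.215296 = 0.677586.
  gamma(0) = 5 * (1 + 0.677586) = 5 * 1.677586 = 8.38793, which rounds to 8.3879.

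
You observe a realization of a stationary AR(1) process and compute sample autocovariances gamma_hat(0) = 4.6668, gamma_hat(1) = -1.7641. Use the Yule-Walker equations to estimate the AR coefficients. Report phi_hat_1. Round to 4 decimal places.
\hat\phi_{1} = -0.3780

The Yule-Walker equations for an AR(p) process read, in matrix form,
  Gamma_p phi = r_p,   with   (Gamma_p)_{ij} = gamma(|i - j|),
                       (r_p)_i = gamma(i),   i,j = 1..p.
Substitute the sample gammas (Toeplitz matrix and right-hand side of size 1):
  Gamma_p = [[4.6668]]
  r_p     = [-1.7641]
With p = 1 this is the single equation gamma(0) phi_1 = gamma(1):
  phi_hat_1 = gamma(1) / gamma(0) = -1.7641 / 4.6668 = -0.3780.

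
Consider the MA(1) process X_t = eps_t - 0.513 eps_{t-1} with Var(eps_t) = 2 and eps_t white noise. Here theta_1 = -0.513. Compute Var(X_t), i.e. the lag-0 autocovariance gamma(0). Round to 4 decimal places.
\gamma(0) = 2.5263

For an MA(q) process X_t = eps_t + sum_i theta_i eps_{t-i} with
Var(eps_t) = sigma^2, the variance is
  gamma(0) = sigma^2 * (1 + sum_i theta_i^2).
  sum_i theta_i^2 = (-0.513)^2 = 0.263169.
  gamma(0) = 2 * (1 + 0.263169) = 2 * 1.263169 = 2.526338, which rounds to 2.5263.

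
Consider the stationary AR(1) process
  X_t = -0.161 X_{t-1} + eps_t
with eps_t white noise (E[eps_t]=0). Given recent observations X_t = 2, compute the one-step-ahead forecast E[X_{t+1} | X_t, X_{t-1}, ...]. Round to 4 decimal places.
E[X_{t+1} \mid \mathcal F_t] = -0.3220

For an AR(p) model X_t = c + sum_i phi_i X_{t-i} + eps_t, the
one-step-ahead conditional mean is
  E[X_{t+1} | X_t, ...] = c + sum_i phi_i X_{t+1-i}.
Substitute known values:
  E[X_{t+1} | ...] = (-0.161) * (2)
                   = -0.3220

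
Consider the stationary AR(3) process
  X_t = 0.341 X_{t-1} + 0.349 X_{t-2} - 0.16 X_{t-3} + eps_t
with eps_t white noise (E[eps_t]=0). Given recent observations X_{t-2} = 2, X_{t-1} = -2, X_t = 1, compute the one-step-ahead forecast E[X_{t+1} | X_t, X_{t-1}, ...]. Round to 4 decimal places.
E[X_{t+1} \mid \mathcal F_t] = -0.6770

For an AR(p) model X_t = c + sum_i phi_i X_{t-i} + eps_t, the
one-step-ahead conditional mean is
  E[X_{t+1} | X_t, ...] = c + sum_i phi_i X_{t+1-i}.
Substitute known values:
  E[X_{t+1} | ...] = (0.341) * (1) + (0.349) * (-2) + (-0.16) * (2)
                   = -0.6770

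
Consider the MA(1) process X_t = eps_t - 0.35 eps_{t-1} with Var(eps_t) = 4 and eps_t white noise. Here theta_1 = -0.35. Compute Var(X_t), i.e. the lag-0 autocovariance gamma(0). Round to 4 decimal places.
\gamma(0) = 4.4900

For an MA(q) process X_t = eps_t + sum_i theta_i eps_{t-i} with
Var(eps_t) = sigma^2, the variance is
  gamma(0) = sigma^2 * (1 + sum_i theta_i^2).
  sum_i theta_i^2 = (-0.35)^2 = 0.1225.
  gamma(0) = 4 * (1 + 0.1225) = 4 * 1.1225 = 4.49, which rounds to 4.4900.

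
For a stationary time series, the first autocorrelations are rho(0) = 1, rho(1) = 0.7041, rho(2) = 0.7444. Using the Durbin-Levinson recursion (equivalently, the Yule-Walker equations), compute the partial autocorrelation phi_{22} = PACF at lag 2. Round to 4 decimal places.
\phi_{22} = 0.4931

The PACF at lag k is phi_{kk}, the last component of the solution
to the Yule-Walker system G_k phi = r_k where
  (G_k)_{ij} = rho(|i - j|), (r_k)_i = rho(i), i,j = 1..k.
Equivalently, Durbin-Levinson gives phi_{kk} iteratively:
  phi_{11} = rho(1)
  phi_{kk} = [rho(k) - sum_{j=1..k-1} phi_{k-1,j} rho(k-j)]
            / [1 - sum_{j=1..k-1} phi_{k-1,j} rho(j)],
  phi_{k,j} = phi_{k-1,j} - phi_{kk} phi_{k-1,k-j},  j = 1..k-1.
Step k = 1:
  phi_11 = rho(1) = 0.7041.
Step k = 2:
  phi_22 = [rho(2) - phi_11 rho(1)] / [1 - phi_11 rho(1)] = [0.7444 - (0.7041)(0.7041)] / [1 - (0.7041)(0.7041)]
         = 0.24864319 / 0.50424319 = 0.4931.
Therefore phi_{22} = 0.4931.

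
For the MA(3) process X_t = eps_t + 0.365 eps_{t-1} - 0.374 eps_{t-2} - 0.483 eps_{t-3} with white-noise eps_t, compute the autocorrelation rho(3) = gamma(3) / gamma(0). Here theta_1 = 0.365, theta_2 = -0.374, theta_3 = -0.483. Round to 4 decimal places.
\rho(3) = -0.3206

For an MA(q) process with theta_0 = 1, the autocovariance is
  gamma(k) = sigma^2 * sum_{i=0..q-k} theta_i * theta_{i+k},
and rho(k) = gamma(k) / gamma(0). Sigma^2 cancels.
  numerator   = (1)*(-0.483) = -0.483.
  denominator = (1)^2 + (0.365)^2 + (-0.374)^2 + (-0.483)^2 = 1.50639.
  rho(3) = -0.483 / 1.50639 = -0.3206.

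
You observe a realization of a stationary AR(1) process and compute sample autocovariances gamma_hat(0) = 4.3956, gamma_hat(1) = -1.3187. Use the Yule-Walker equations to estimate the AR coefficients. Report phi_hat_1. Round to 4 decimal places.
\hat\phi_{1} = -0.3000

The Yule-Walker equations for an AR(p) process read, in matrix form,
  Gamma_p phi = r_p,   with   (Gamma_p)_{ij} = gamma(|i - j|),
                       (r_p)_i = gamma(i),   i,j = 1..p.
Substitute the sample gammas (Toeplitz matrix and right-hand side of size 1):
  Gamma_p = [[4.3956]]
  r_p     = [-1.3187]
With p = 1 this is the single equation gamma(0) phi_1 = gamma(1):
  phi_hat_1 = gamma(1) / gamma(0) = -1.3187 / 4.3956 = -0.3000.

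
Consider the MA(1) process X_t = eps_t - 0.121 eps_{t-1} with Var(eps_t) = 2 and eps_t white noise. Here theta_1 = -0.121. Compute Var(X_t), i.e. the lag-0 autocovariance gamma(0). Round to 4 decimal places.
\gamma(0) = 2.0293

For an MA(q) process X_t = eps_t + sum_i theta_i eps_{t-i} with
Var(eps_t) = sigma^2, the variance is
  gamma(0) = sigma^2 * (1 + sum_i theta_i^2).
  sum_i theta_i^2 = (-0.121)^2 = 0.014641.
  gamma(0) = 2 * (1 + 0.014641) = 2 * 1.014641 = 2.029282, which rounds to 2.0293.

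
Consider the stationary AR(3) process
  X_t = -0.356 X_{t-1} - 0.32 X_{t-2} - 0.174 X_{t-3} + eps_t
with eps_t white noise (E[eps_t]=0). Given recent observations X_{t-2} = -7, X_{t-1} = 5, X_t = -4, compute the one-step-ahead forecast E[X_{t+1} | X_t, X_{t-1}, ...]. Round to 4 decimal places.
E[X_{t+1} \mid \mathcal F_t] = 1.0420

For an AR(p) model X_t = c + sum_i phi_i X_{t-i} + eps_t, the
one-step-ahead conditional mean is
  E[X_{t+1} | X_t, ...] = c + sum_i phi_i X_{t+1-i}.
Substitute known values:
  E[X_{t+1} | ...] = (-0.356) * (-4) + (-0.32) * (5) + (-0.174) * (-7)
                   = 1.0420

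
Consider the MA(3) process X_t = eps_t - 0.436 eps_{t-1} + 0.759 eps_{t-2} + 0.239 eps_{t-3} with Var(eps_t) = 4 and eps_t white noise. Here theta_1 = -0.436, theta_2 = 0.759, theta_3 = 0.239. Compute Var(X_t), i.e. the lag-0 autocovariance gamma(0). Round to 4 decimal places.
\gamma(0) = 7.2932

For an MA(q) process X_t = eps_t + sum_i theta_i eps_{t-i} with
Var(eps_t) = sigma^2, the variance is
  gamma(0) = sigma^2 * (1 + sum_i theta_i^2).
  sum_i theta_i^2 = (-0.436)^2 + (0.759)^2 + (0.239)^2 = 0.190096 + 0.576081 + 0.057121 = 0.823298.
  gamma(0) = 4 * (1 + 0.823298) = 4 * 1.823298 = 7.293192, which rounds to 7.2932.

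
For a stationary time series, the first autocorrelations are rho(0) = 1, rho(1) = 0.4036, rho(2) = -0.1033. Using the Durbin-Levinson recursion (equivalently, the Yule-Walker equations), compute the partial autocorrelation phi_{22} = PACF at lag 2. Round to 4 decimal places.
\phi_{22} = -0.3180

The PACF at lag k is phi_{kk}, the last component of the solution
to the Yule-Walker system G_k phi = r_k where
  (G_k)_{ij} = rho(|i - j|), (r_k)_i = rho(i), i,j = 1..k.
Equivalently, Durbin-Levinson gives phi_{kk} iteratively:
  phi_{11} = rho(1)
  phi_{kk} = [rho(k) - sum_{j=1..k-1} phi_{k-1,j} rho(k-j)]
            / [1 - sum_{j=1..k-1} phi_{k-1,j} rho(j)],
  phi_{k,j} = phi_{k-1,j} - phi_{kk} phi_{k-1,k-j},  j = 1..k-1.
Step k = 1:
  phi_11 = rho(1) = 0.4036.
Step k = 2:
  phi_22 = [rho(2) - phi_11 rho(1)] / [1 - phi_11 rho(1)] = [-0.1033 - (0.4036)(0.4036)] / [1 - (0.4036)(0.4036)]
         = -0.26619296 / 0.83710704 = -0.318.
Therefore phi_{22} = -0.3180.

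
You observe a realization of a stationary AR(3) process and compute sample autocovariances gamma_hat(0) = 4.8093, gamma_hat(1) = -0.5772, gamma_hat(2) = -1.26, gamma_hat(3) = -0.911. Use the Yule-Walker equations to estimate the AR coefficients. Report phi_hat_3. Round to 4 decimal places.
\hat\phi_{3} = -0.2900

The Yule-Walker equations for an AR(p) process read, in matrix form,
  Gamma_p phi = r_p,   with   (Gamma_p)_{ij} = gamma(|i - j|),
                       (r_p)_i = gamma(i),   i,j = 1..p.
Substitute the sample gammas (Toeplitz matrix and right-hand side of size 3):
  Gamma_p = [[4.8093, -0.5772, -1.26], [-0.5772, 4.8093, -0.5772], [-1.26, -0.5772, 4.8093]]
  r_p     = [-0.5772, -1.26, -0.911]
Written out (R1..R3):
  (R1) 4.8093 phi_1 - 0.5772 phi_2 - 1.26 phi_3 = -0.5772
  (R2) -0.5772 phi_1 + 4.8093 phi_2 - 0.5772 phi_3 = -1.26
  (R3) -1.26 phi_1 - 0.5772 phi_2 + 4.8093 phi_3 = -0.911
Gaussian elimination:
  R2 <- R2 - (-0.5772/4.8093) R1 = R2 - (-0.120017) R1:  4.740026 phi_2 - 0.728422 phi_3 = -1.329274
  R3 <- R3 - (-1.26/4.8093) R1 = R3 - (-0.261992) R1:  -0.728422 phi_2 + 4.47919 phi_3 = -1.062222
  R3 <- R3 - (-0.728422/4.740026) R2 = R3 - (-0.153675) R2:  4.36725 phi_3 = -1.266498
Back-substitution:
  phi_hat_3 = -1.266498 / 4.36725 = -0.289999
  phi_hat_2 = (-1.329274 - (-0.728422)(-0.289999)) / 4.740026 = -0.325002
  phi_hat_1 = (-0.5772 - (-0.5772)(-0.325002) - (-1.26)(-0.289999)) / 4.8093 = -0.235001
So phi_hat = [-0.2350, -0.3250, -0.2900].
Therefore phi_hat_3 = -0.2900.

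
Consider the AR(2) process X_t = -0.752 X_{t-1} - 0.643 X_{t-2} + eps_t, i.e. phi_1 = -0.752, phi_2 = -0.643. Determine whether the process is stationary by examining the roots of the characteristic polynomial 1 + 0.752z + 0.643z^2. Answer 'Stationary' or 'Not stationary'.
\text{Stationary}

The AR(p) characteristic polynomial is P(z) = 1 + 0.752z + 0.643z^2.
Stationarity requires all roots to lie outside the unit circle, i.e. |z| > 1 for every root.
Set 1 + (0.752) z + (0.643) z^2 = 0, i.e. a z^2 + b z + c = 0 with a = 0.643, b = 0.752, c = 1.
Discriminant D = b^2 - 4ac = (0.752)^2 - 4*(0.643)*1 = 0.565504 - (2.572) = -2.006496.
D < 0, so the roots are the complex-conjugate pair z = (-b +/- i sqrt(-D)) / (2a) = -0.5848 +/- 1.1015i.
For a conjugate pair |z|^2 = z * conj(z) = (product of roots) = c/a = 1/(0.643) = 1.55521, so |z| = sqrt(1.55521) = 1.2471 for both roots.
Moduli of all roots: 1.2471, 1.2471.
All moduli strictly greater than 1? Yes.
Verdict: Stationary.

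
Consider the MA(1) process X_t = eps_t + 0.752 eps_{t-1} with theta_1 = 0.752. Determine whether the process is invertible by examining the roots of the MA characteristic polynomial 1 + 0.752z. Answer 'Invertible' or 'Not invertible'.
\text{Invertible}

The MA(q) characteristic polynomial is P(z) = 1 + 0.752z.
Invertibility requires all roots to lie outside the unit circle, i.e. |z| > 1 for every root.
This is linear in z: 1 + (0.752) z = 0  =>  z = -1/(0.752) = -1.329787,  |z| = 1.329787.
Moduli of all roots: 1.3298.
All moduli strictly greater than 1? Yes.
Verdict: Invertible.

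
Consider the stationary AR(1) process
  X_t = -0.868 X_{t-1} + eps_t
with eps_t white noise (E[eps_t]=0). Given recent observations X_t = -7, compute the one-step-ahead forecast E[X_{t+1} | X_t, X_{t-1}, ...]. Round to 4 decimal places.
E[X_{t+1} \mid \mathcal F_t] = 6.0760

For an AR(p) model X_t = c + sum_i phi_i X_{t-i} + eps_t, the
one-step-ahead conditional mean is
  E[X_{t+1} | X_t, ...] = c + sum_i phi_i X_{t+1-i}.
Substitute known values:
  E[X_{t+1} | ...] = (-0.868) * (-7)
                   = 6.0760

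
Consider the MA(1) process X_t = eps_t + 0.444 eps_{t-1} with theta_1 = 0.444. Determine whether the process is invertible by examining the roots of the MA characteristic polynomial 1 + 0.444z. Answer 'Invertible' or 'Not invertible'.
\text{Invertible}

The MA(q) characteristic polynomial is P(z) = 1 + 0.444z.
Invertibility requires all roots to lie outside the unit circle, i.e. |z| > 1 for every root.
This is linear in z: 1 + (0.444) z = 0  =>  z = -1/(0.444) = -2.252252,  |z| = 2.252252.
Moduli of all roots: 2.2523.
All moduli strictly greater than 1? Yes.
Verdict: Invertible.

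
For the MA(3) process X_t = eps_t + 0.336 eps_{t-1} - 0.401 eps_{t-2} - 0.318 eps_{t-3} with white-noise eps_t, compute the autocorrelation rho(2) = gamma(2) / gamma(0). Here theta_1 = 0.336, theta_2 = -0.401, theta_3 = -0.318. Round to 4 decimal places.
\rho(2) = -0.3694

For an MA(q) process with theta_0 = 1, the autocovariance is
  gamma(k) = sigma^2 * sum_{i=0..q-k} theta_i * theta_{i+k},
and rho(k) = gamma(k) / gamma(0). Sigma^2 cancels.
  numerator   = (1)*(-0.401) + (0.336)*(-0.318) = -0.507848.
  denominator = (1)^2 + (0.336)^2 + (-0.401)^2 + (-0.318)^2 = 1.374821.
  rho(2) = -0.507848 / 1.374821 = -0.3694.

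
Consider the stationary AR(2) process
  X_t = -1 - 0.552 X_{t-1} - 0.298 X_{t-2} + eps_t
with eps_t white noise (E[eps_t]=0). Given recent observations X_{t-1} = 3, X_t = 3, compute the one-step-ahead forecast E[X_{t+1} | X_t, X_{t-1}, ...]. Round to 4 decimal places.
E[X_{t+1} \mid \mathcal F_t] = -3.5500

For an AR(p) model X_t = c + sum_i phi_i X_{t-i} + eps_t, the
one-step-ahead conditional mean is
  E[X_{t+1} | X_t, ...] = c + sum_i phi_i X_{t+1-i}.
Substitute known values:
  E[X_{t+1} | ...] = -1 + (-0.552) * (3) + (-0.298) * (3)
                   = -3.5500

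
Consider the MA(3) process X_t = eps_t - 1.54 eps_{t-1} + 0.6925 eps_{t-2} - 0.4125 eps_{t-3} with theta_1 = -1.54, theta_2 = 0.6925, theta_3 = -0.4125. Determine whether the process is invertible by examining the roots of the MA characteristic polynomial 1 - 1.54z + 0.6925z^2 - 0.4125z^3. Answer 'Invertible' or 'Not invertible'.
\text{Not invertible}

The MA(q) characteristic polynomial is P(z) = 1 - 1.54z + 0.6925z^2 - 0.4125z^3.
Invertibility requires all roots to lie outside the unit circle, i.e. |z| > 1 for every root.
Degree 3: look for a simple real root z0 first, then factor out (1 - z/z0) and solve the remaining quadratic.
Testing z0 = 0.8: P(0.8) = 1 + (-1.54)(0.8) + (0.6925)(0.8)^2 + (-0.4125)(0.8)^3
  = 1 + (-1.232) + (0.4432) + (-0.2112) = 0.  So z_0 = 0.8 is a root, |z_0| = 0.8.
Divide out the factor (1 - 1.25 z) = (1 - z/z0) (since 1/z0 = 1.25):
  P(z) = (1 - 1.25 z)(1 + (-0.29) z + (0.33) z^2)
  [check: z-coef -0.29 - (1.25) = -1.54; z^2-coef 0.33 - (1.25)(-0.29) = 0.6925; z^3-coef -(1.25)(0.33) = -0.4125.]
Remaining roots from the quadratic factor 1 + (-0.29) z + (0.33) z^2:
  Set 1 + (-0.29) z + (0.33) z^2 = 0, i.e. a z^2 + b z + c = 0 with a = 0.33, b = -0.29, c = 1.
  Discriminant D = b^2 - 4ac = (-0.29)^2 - 4*(0.33)*1 = 0.0841 - (1.32) = -1.2359.
  D < 0, so the roots are the complex-conjugate pair z = (-b +/- i sqrt(-D)) / (2a) = 0.4394 +/- 1.6844i.
  For a conjugate pair |z|^2 = z * conj(z) = (product of roots) = c/a = 1/(0.33) = 3.030303, so |z| = sqrt(3.030303) = 1.7408 for both roots.
Moduli of all roots: 0.8000, 1.7408, 1.7408.
All moduli strictly greater than 1? No.
Verdict: Not invertible.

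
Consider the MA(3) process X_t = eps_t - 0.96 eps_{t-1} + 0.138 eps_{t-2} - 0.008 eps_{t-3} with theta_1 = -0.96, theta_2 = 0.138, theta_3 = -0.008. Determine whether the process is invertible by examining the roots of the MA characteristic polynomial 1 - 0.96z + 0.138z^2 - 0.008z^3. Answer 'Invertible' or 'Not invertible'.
\text{Invertible}

The MA(q) characteristic polynomial is P(z) = 1 - 0.96z + 0.138z^2 - 0.008z^3.
Invertibility requires all roots to lie outside the unit circle, i.e. |z| > 1 for every root.
Degree 3: look for a simple real root z0 first, then factor out (1 - z/z0) and solve the remaining quadratic.
Testing z0 = 1.25: P(1.25) = 1 + (-0.96)(1.25) + (0.138)(1.25)^2 + (-0.008)(1.25)^3
  = 1 + (-1.2) + (0.215625) + (-0.015625) = 0.  So z_0 = 1.25 is a root, |z_0| = 1.25.
Divide out the factor (1 - 0.8 z) = (1 - z/z0) (since 1/z0 = 0.8):
  P(z) = (1 - 0.8 z)(1 + (-0.16) z + (0.01) z^2)
  [check: z-coef -0.16 - (0.8) = -0.96; z^2-coef 0.01 - (0.8)(-0.16) = 0.138; z^3-coef -(0.8)(0.01) = -0.008.]
Remaining roots from the quadratic factor 1 + (-0.16) z + (0.01) z^2:
  Set 1 + (-0.16) z + (0.01) z^2 = 0, i.e. a z^2 + b z + c = 0 with a = 0.01, b = -0.16, c = 1.
  Discriminant D = b^2 - 4ac = (-0.16)^2 - 4*(0.01)*1 = 0.0256 - (0.04) = -0.0144.
  D < 0, so the roots are the complex-conjugate pair z = (-b +/- i sqrt(-D)) / (2a) = 8 +/- 6i.
  For a conjugate pair |z|^2 = z * conj(z) = (product of roots) = c/a = 1/(0.01) = 100, so |z| = sqrt(100) = 10 for both roots.
Moduli of all roots: 1.2500, 10.0000, 10.0000.
All moduli strictly greater than 1? Yes.
Verdict: Invertible.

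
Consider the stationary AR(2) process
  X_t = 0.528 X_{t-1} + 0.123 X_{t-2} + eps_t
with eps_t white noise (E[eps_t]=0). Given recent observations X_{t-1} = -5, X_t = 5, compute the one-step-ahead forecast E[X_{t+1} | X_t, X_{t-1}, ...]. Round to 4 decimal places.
E[X_{t+1} \mid \mathcal F_t] = 2.0250

For an AR(p) model X_t = c + sum_i phi_i X_{t-i} + eps_t, the
one-step-ahead conditional mean is
  E[X_{t+1} | X_t, ...] = c + sum_i phi_i X_{t+1-i}.
Substitute known values:
  E[X_{t+1} | ...] = (0.528) * (5) + (0.123) * (-5)
                   = 2.0250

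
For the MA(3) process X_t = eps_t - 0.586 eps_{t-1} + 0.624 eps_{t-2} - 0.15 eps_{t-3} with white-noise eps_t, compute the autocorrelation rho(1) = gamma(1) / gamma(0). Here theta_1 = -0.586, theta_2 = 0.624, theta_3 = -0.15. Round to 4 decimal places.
\rho(1) = -0.5955

For an MA(q) process with theta_0 = 1, the autocovariance is
  gamma(k) = sigma^2 * sum_{i=0..q-k} theta_i * theta_{i+k},
and rho(k) = gamma(k) / gamma(0). Sigma^2 cancels.
  numerator   = (1)*(-0.586) + (-0.586)*(0.624) + (0.624)*(-0.15) = -1.045264.
  denominator = (1)^2 + (-0.586)^2 + (0.624)^2 + (-0.15)^2 = 1.755272.
  rho(1) = -1.045264 / 1.755272 = -0.5955.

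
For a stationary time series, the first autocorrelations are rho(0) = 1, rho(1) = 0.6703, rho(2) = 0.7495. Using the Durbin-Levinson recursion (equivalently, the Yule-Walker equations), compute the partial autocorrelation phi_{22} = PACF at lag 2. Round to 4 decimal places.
\phi_{22} = 0.5451

The PACF at lag k is phi_{kk}, the last component of the solution
to the Yule-Walker system G_k phi = r_k where
  (G_k)_{ij} = rho(|i - j|), (r_k)_i = rho(i), i,j = 1..k.
Equivalently, Durbin-Levinson gives phi_{kk} iteratively:
  phi_{11} = rho(1)
  phi_{kk} = [rho(k) - sum_{j=1..k-1} phi_{k-1,j} rho(k-j)]
            / [1 - sum_{j=1..k-1} phi_{k-1,j} rho(j)],
  phi_{k,j} = phi_{k-1,j} - phi_{kk} phi_{k-1,k-j},  j = 1..k-1.
Step k = 1:
  phi_11 = rho(1) = 0.6703.
Step k = 2:
  phi_22 = [rho(2) - phi_11 rho(1)] / [1 - phi_11 rho(1)] = [0.7495 - (0.6703)(0.6703)] / [1 - (0.6703)(0.6703)]
         = 0.30019791 / 0.55069791 = 0.5451.
Therefore phi_{22} = 0.5451.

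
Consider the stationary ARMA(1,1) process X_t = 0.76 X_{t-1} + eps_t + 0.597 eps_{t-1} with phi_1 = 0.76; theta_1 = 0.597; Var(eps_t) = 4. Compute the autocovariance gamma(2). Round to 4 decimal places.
\gamma(2) = 14.1974

Multiply the model equation by X_{t-k} and take expectations. With theta_0 = psi_0 = 1 and psi_j the MA(infinity) weights, this gives
  gamma(k) - sum_i phi_i gamma(k-i) = c_k,
  c_k = sigma^2 * sum_{j=k..q} theta_j psi_{j-k}   (c_k = 0 for k > q),
using gamma(-m) = gamma(m).
psi-weights needed (psi_j = theta_j + sum_i phi_i psi_{j-i}):
  psi_1 = theta_1 + phi_1 = 0.597 + (0.76) = 1.357
Right-hand sides:
  c_0 = sigma^2 (1 + theta_1 psi_1) = 4 * (1 + (0.597)(1.357)) = 4 * 1.810129 = 7.240516
  c_1 = sigma^2 theta_1 = 4 * (0.597) = 2.388
  c_2 = 0
Equations for k = 0 and k = 1 (AR order 1):
  gamma(0) = phi_1 gamma(1) + c_0
  gamma(1) = phi_1 gamma(0) + c_1
Substituting the second into the first: gamma(0) (1 - phi_1^2) = c_0 + phi_1 c_1, so
  gamma(0) = (c_0 + phi_1 c_1) / (1 - phi_1^2) = (7.240516 + (0.76)(2.388)) / (1 - (0.76)^2) = 9.055396 / 0.4224 = 21.437964.
  gamma(1) = phi_1 gamma(0) + c_1 = (0.76)(21.437964) + (2.388) = 18.680853.
For k = 2 (> q): gamma(2) = phi_1 gamma(1) = (0.76)(18.680853) = 14.197448.
Therefore gamma(2) = 14.1974 (to 4 decimal places).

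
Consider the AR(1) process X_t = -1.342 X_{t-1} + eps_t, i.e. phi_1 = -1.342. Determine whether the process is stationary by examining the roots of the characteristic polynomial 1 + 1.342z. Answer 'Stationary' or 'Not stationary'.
\text{Not stationary}

The AR(p) characteristic polynomial is P(z) = 1 + 1.342z.
Stationarity requires all roots to lie outside the unit circle, i.e. |z| > 1 for every root.
This is linear in z: 1 + (1.342) z = 0  =>  z = -1/(1.342) = -0.745156,  |z| = 0.745156.
Moduli of all roots: 0.7452.
All moduli strictly greater than 1? No.
Verdict: Not stationary.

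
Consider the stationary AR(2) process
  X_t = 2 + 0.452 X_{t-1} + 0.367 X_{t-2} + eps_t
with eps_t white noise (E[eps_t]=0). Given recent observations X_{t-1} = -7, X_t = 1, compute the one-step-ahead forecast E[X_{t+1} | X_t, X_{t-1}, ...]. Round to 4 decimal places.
E[X_{t+1} \mid \mathcal F_t] = -0.1170

For an AR(p) model X_t = c + sum_i phi_i X_{t-i} + eps_t, the
one-step-ahead conditional mean is
  E[X_{t+1} | X_t, ...] = c + sum_i phi_i X_{t+1-i}.
Substitute known values:
  E[X_{t+1} | ...] = 2 + (0.452) * (1) + (0.367) * (-7)
                   = -0.1170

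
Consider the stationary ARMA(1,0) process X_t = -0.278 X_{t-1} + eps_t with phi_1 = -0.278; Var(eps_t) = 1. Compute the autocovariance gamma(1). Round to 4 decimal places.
\gamma(1) = -0.3013

Multiply the model equation by X_{t-k} and take expectations. With theta_0 = psi_0 = 1 and psi_j the MA(infinity) weights, this gives
  gamma(k) - sum_i phi_i gamma(k-i) = c_k,
  c_k = sigma^2 * sum_{j=k..q} theta_j psi_{j-k}   (c_k = 0 for k > q),
using gamma(-m) = gamma(m).
Pure AR (q = 0): c_0 = sigma^2 = 1, c_k = 0 for k >= 1.
Equations for k = 0 and k = 1 (AR order 1):
  gamma(0) = phi_1 gamma(1) + c_0
  gamma(1) = phi_1 gamma(0) + c_1
Substituting the second into the first: gamma(0) (1 - phi_1^2) = c_0 + phi_1 c_1, so
  gamma(0) = c_0 / (1 - phi_1^2) = 1 / (1 - (-0.278)^2) = 1 / 0.922716 = 1.083757.
  gamma(1) = phi_1 gamma(0) = (-0.278)(1.083757) = -0.301284.
Therefore gamma(1) = -0.3013 (to 4 decimal places).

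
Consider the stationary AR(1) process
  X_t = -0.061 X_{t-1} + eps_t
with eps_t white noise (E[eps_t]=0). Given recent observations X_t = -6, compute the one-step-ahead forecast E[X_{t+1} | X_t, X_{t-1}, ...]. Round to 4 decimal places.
E[X_{t+1} \mid \mathcal F_t] = 0.3660

For an AR(p) model X_t = c + sum_i phi_i X_{t-i} + eps_t, the
one-step-ahead conditional mean is
  E[X_{t+1} | X_t, ...] = c + sum_i phi_i X_{t+1-i}.
Substitute known values:
  E[X_{t+1} | ...] = (-0.061) * (-6)
                   = 0.3660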